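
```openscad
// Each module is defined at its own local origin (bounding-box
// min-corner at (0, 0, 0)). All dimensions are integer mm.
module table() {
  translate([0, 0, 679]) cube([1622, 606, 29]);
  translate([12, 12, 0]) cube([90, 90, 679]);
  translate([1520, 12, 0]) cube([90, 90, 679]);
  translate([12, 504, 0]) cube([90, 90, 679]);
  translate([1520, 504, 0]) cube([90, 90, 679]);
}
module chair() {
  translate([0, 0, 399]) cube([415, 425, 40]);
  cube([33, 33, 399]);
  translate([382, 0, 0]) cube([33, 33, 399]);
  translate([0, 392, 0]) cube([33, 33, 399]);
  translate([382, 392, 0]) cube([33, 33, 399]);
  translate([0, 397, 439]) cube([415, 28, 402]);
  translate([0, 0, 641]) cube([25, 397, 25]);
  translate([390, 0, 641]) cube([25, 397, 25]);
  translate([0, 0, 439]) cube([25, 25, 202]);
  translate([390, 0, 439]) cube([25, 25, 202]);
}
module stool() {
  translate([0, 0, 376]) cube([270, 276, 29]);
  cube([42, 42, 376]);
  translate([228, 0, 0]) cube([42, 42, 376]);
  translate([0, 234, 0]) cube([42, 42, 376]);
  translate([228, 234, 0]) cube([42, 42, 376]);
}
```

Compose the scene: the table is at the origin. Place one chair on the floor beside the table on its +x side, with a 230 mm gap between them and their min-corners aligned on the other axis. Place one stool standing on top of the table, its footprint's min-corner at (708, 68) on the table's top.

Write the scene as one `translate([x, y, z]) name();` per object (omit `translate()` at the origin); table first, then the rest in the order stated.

table();
translate([1852, 0, 0]) chair();
translate([708, 68, 708]) stool();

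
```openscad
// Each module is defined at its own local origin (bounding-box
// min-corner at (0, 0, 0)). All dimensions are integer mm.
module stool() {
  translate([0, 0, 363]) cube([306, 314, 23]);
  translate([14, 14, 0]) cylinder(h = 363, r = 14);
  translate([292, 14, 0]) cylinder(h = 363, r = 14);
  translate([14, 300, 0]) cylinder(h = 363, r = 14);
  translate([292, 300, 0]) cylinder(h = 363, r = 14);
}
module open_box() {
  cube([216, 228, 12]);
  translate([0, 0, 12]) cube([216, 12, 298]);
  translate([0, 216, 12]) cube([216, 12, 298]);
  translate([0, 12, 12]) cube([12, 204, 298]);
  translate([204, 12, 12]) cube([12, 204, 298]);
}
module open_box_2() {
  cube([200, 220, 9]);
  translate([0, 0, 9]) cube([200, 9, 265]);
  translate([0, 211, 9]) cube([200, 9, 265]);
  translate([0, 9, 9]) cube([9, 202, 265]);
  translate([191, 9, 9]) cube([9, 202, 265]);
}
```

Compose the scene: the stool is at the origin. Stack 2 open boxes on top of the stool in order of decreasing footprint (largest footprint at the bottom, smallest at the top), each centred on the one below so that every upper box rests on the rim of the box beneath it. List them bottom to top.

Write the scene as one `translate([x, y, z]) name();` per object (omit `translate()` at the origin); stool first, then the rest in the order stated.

stool();
translate([45, 43, 386]) open_box();
translate([53, 47, 696]) open_box_2();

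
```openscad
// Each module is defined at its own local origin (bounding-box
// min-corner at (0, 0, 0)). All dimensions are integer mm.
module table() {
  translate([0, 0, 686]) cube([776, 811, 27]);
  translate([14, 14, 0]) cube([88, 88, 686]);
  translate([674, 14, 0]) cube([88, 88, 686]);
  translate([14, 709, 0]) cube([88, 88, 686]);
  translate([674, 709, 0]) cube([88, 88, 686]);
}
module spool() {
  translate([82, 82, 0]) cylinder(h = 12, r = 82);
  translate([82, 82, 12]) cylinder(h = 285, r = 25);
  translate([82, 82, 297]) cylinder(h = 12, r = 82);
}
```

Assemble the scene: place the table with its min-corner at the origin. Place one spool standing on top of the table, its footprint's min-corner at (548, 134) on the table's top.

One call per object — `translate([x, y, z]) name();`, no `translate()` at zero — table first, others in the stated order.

table();
translate([548, 134, 713]) spool();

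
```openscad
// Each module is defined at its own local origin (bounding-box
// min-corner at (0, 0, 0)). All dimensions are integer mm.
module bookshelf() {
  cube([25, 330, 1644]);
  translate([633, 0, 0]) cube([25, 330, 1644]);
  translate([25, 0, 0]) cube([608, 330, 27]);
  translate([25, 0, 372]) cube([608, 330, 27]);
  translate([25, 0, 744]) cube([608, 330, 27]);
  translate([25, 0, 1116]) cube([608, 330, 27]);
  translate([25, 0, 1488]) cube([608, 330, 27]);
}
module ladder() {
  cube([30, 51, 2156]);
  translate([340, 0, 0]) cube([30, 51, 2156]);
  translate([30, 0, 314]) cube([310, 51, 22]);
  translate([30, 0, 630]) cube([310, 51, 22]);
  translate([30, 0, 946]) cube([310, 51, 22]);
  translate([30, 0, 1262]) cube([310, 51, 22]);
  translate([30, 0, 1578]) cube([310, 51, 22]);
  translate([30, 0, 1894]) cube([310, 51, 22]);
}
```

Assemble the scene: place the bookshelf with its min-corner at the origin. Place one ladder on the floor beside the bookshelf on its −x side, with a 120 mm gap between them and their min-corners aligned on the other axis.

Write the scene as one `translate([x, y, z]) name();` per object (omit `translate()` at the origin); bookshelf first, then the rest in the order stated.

bookshelf();
translate([-490, 0, 0]) ladder();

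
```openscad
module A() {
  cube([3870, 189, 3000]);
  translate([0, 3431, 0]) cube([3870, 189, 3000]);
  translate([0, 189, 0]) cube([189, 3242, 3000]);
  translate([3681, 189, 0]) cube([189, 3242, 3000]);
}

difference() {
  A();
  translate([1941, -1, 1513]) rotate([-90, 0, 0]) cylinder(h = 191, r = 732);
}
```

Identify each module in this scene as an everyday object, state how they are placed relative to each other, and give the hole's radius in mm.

A is a house frame. The house frame has a circular hole through its front wall. The hole's radius is 732 mm.

The subtracted cylinder has r = 732 mm.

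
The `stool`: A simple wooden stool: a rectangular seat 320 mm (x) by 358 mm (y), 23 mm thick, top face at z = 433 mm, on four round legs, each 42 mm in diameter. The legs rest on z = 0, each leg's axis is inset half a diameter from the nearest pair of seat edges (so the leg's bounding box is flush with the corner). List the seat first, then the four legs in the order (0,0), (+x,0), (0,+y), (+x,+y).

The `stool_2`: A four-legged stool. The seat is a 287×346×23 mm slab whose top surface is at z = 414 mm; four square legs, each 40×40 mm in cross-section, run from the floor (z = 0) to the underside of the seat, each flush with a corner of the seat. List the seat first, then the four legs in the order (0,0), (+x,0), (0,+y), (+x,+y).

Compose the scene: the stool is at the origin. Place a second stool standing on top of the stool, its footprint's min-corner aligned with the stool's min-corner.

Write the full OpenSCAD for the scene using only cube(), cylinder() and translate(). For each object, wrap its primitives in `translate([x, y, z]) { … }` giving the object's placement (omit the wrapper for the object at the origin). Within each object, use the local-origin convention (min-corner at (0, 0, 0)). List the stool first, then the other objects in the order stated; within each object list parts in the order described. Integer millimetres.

translate([0, 0, 410]) cube([320, 358, 23]);
translate([21, 21, 0]) cylinder(h = 410, r = 21);
translate([299, 21, 0]) cylinder(h = 410, r = 21);
translate([21, 337, 0]) cylinder(h = 410, r = 21);
translate([299, 337, 0]) cylinder(h = 410, r = 21);
translate([0, 0, 433]) {
  translate([0, 0, 391]) cube([287, 346, 23]);
  cube([40, 40, 391]);
  translate([247, 0, 0]) cube([40, 40, 391]);
  translate([0, 306, 0]) cube([40, 40, 391]);
  translate([247, 306, 0]) cube([40, 40, 391]);
}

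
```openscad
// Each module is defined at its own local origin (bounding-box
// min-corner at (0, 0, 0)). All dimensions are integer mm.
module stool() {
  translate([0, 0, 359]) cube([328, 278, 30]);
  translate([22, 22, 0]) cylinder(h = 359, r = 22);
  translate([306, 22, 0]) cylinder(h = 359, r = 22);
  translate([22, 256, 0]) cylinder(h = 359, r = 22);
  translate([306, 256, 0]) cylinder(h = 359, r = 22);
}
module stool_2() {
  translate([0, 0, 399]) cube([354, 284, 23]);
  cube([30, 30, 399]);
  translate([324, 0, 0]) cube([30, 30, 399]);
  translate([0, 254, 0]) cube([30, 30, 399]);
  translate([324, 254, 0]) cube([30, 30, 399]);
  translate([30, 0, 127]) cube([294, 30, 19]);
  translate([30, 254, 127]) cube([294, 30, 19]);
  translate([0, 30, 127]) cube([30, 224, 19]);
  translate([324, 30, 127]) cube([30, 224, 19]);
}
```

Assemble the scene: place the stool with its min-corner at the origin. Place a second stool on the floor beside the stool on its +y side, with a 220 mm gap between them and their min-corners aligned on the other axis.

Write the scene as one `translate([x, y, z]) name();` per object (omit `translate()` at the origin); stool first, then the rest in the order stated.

stool();
translate([0, 498, 0]) stool_2();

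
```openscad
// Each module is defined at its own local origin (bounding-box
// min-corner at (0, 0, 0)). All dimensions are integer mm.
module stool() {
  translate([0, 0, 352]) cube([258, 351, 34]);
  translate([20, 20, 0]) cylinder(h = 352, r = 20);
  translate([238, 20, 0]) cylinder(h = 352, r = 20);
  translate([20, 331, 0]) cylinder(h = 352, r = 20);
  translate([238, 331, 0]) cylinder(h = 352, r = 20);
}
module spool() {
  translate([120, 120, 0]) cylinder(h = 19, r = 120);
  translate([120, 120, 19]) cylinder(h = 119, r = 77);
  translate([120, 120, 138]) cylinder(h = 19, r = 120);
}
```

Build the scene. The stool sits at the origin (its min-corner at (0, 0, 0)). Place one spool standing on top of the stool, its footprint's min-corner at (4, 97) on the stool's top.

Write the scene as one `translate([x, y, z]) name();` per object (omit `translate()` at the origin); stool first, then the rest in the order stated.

stool();
translate([4, 97, 386]) spool();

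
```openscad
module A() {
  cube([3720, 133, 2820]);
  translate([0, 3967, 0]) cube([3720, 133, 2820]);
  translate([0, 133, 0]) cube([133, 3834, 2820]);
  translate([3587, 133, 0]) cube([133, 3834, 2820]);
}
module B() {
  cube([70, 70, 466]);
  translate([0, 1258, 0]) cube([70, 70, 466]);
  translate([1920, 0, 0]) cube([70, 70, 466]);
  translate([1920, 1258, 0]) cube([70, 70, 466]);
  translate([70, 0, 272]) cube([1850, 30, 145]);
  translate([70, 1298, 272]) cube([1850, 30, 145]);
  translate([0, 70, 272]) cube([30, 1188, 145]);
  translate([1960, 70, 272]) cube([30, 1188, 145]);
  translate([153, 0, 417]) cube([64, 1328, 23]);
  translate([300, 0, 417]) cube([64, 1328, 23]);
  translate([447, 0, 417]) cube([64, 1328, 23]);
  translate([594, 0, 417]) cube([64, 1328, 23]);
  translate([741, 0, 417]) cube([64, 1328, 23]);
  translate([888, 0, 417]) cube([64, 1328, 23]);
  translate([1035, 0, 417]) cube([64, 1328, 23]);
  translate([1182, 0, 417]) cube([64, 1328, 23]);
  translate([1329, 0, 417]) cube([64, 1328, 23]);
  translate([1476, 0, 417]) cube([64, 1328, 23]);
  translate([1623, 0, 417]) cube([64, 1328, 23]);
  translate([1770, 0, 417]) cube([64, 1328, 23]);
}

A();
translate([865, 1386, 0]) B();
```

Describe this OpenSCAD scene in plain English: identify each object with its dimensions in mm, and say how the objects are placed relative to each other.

A is the wall frame of a small rectangular building: four walls, each 2820 mm tall and 133 mm thick, enclosing a footprint 3720 mm (x) by 4100 mm (y) outside-to-outside, with no floor or roof. The front and back walls (the −y and +y sides) span the full width; the two side walls fit between them.

B is a bed frame 1990 mm long (x) by 1328 mm wide (y). Four 70×70 mm corner posts, 466 mm tall, at the corners of the footprint. Four rails of 30 mm thickness and 145 mm height run between adjacent posts with their undersides at z = 272 mm, their outer faces flush with the outside of the frame (the two x-running rails run between the posts' inner faces; the two y-running rails run between the posts' inner faces). 12 slats, each 64 mm wide (x) and 23 mm thick, lie across the top of the two x-running rails, running the full 1328 mm width of the frame in y; the slats are evenly spaced along x between the inner faces of the end posts with equal gaps (rounded down to the nearest mm) at the −x end and between each pair — any rounding remainder accumulates at the +x end.

The bed frame sits inside the house frame, centred.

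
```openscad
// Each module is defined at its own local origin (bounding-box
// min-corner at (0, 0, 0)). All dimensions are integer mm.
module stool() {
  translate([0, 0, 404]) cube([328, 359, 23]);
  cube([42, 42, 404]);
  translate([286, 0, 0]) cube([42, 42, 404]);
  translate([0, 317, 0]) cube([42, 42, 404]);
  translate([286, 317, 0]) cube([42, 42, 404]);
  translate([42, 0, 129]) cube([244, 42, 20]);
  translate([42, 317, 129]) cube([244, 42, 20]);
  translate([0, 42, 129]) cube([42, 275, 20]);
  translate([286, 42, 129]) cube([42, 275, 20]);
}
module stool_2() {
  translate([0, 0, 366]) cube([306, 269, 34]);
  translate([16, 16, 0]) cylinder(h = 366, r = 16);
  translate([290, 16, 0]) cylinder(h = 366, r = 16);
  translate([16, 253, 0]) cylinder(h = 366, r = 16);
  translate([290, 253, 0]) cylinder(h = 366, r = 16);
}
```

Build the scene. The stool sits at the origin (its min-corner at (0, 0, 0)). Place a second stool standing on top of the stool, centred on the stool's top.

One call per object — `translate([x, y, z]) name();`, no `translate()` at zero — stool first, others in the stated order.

stool();
translate([11, 45, 427]) stool_2();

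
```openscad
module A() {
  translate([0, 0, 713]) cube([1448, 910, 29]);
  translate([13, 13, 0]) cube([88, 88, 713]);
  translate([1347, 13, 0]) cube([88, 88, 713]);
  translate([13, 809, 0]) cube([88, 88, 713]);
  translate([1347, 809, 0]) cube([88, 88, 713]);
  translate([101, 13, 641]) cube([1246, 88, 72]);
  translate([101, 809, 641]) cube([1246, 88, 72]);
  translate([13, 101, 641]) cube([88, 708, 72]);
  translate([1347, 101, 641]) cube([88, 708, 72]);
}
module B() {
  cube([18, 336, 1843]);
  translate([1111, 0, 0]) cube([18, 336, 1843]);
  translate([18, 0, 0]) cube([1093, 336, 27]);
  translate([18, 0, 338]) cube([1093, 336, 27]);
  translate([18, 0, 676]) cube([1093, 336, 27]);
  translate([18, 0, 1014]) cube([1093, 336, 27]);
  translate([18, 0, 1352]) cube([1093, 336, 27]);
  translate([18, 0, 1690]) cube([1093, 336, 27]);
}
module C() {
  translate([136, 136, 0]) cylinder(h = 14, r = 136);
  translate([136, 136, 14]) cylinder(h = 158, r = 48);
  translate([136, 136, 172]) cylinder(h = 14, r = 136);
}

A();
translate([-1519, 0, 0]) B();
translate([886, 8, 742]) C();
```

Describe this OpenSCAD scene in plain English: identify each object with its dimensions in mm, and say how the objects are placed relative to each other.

A is a rectangular dining table. The top is 1448×910×29 mm with its upper surface at z = 742 mm. It stands on four 88×88 mm square legs, each inset 13 mm from the nearest pair of top edges, running from the floor to the underside of the top. Four apron rails, 88 mm thick and 72 mm tall, run between adjacent legs with their top edges flush with the underside of the top and their outer faces flush with the legs' outer faces.

B is an open bookshelf. Two side panels, each 18 mm thick, 336 mm deep and 1843 mm tall, stand 1129 mm apart (outside-to-outside). Between them sit 6 shelves, each 27 mm thick and 336 mm deep, spanning the full gap between the sides. The bottom shelf rests on the floor (its underside at z = 0) and the clear gap between one shelf's top and the next shelf's underside is 311 mm.

C is a spool: two coaxial disc flanges of radius 136 mm and thickness 14 mm, joined by a core cylinder of radius 48 mm and height 158 mm. The lower flange rests on z = 0 and the three cylinders share a vertical axis.

The bookshelf is on the floor beside the table on its −x side. The spool is on top of the table.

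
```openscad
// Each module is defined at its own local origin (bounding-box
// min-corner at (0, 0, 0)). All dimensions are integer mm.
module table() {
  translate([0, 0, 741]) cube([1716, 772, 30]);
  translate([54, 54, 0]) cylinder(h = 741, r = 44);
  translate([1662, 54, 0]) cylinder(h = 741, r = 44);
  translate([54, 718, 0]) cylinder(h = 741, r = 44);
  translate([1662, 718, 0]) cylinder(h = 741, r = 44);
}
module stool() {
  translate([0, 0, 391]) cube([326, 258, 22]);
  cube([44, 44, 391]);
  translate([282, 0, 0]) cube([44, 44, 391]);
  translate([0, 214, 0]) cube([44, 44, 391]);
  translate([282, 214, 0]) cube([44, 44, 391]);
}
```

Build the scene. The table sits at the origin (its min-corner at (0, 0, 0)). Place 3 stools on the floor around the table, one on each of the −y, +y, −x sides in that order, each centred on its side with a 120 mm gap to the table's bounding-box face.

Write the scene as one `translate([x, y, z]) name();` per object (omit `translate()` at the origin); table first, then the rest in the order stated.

table();
translate([695, -378, 0]) stool();
translate([695, 892, 0]) stool();
translate([-446, 257, 0]) stool();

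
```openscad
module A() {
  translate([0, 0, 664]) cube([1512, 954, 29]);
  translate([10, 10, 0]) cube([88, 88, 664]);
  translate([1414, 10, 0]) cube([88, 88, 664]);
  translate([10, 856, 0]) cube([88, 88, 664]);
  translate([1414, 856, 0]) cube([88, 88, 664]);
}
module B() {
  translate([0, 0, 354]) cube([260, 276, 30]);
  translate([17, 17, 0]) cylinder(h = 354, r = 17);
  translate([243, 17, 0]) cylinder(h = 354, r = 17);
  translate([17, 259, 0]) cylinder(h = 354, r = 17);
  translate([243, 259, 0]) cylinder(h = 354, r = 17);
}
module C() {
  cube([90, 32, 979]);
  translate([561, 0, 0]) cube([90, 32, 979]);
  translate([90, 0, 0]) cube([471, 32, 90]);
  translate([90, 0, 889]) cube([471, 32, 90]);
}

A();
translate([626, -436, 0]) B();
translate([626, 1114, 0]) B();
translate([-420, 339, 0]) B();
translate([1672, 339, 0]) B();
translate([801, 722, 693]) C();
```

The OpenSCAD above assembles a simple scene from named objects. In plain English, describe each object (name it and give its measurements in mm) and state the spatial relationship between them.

A is a table with a 1512×954 mm rectangular top, 29 mm thick, top surface at z = 693 mm, supported by four 88×88 mm square legs, each inset 10 mm from the nearest pair of top edges, running from the floor.

B is a four-legged stool. The seat is 260×276 mm, 30 mm thick, top at z = 384 mm. It stands on four round legs, each 34 mm in diameter, from z = 0 to the seat underside, each leg's axis is inset half a diameter from the nearest pair of seat edges (so the leg's bounding box is flush with the corner).

C is a rectangular picture frame lying in the x–z plane (depth along y). The opening is 471 mm wide (x) by 799 mm tall (z), surrounded by a border 90 mm wide on all four sides. The frame is 32 mm deep and is made of two full-height vertical stiles with two horizontal rails fitted between them.

Four stools sit around the table at the −y, +y, −x, +x sides. The picture frame is on top of the table.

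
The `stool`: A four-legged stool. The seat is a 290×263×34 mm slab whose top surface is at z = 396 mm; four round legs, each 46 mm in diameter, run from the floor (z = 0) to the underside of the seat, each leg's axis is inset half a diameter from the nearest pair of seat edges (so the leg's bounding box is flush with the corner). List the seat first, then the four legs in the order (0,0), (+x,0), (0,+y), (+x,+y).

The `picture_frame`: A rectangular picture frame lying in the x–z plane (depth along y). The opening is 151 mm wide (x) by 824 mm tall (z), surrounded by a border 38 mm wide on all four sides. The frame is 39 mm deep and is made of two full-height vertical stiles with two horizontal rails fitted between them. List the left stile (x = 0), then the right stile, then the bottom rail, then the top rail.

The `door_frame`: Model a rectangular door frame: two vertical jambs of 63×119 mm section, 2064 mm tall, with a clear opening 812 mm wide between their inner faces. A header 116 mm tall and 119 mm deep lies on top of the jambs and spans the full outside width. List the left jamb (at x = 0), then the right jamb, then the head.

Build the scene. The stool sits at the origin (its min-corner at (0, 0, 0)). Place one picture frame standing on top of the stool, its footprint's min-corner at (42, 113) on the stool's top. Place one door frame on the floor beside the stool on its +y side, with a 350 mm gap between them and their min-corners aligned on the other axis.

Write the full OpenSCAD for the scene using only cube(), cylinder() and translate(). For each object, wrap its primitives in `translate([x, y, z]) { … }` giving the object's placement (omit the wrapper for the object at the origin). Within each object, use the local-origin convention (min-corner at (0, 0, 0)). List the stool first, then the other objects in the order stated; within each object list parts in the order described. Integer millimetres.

translate([0, 0, 362]) cube([290, 263, 34]);
translate([23, 23, 0]) cylinder(h = 362, r = 23);
translate([267, 23, 0]) cylinder(h = 362, r = 23);
translate([23, 240, 0]) cylinder(h = 362, r = 23);
translate([267, 240, 0]) cylinder(h = 362, r = 23);
translate([42, 113, 396]) {
  cube([38, 39, 900]);
  translate([189, 0, 0]) cube([38, 39, 900]);
  translate([38, 0, 0]) cube([151, 39, 38]);
  translate([38, 0, 862]) cube([151, 39, 38]);
}
translate([0, 613, 0]) {
  cube([63, 119, 2064]);
  translate([875, 0, 0]) cube([63, 119, 2064]);
  translate([0, 0, 2064]) cube([938, 119, 116]);
}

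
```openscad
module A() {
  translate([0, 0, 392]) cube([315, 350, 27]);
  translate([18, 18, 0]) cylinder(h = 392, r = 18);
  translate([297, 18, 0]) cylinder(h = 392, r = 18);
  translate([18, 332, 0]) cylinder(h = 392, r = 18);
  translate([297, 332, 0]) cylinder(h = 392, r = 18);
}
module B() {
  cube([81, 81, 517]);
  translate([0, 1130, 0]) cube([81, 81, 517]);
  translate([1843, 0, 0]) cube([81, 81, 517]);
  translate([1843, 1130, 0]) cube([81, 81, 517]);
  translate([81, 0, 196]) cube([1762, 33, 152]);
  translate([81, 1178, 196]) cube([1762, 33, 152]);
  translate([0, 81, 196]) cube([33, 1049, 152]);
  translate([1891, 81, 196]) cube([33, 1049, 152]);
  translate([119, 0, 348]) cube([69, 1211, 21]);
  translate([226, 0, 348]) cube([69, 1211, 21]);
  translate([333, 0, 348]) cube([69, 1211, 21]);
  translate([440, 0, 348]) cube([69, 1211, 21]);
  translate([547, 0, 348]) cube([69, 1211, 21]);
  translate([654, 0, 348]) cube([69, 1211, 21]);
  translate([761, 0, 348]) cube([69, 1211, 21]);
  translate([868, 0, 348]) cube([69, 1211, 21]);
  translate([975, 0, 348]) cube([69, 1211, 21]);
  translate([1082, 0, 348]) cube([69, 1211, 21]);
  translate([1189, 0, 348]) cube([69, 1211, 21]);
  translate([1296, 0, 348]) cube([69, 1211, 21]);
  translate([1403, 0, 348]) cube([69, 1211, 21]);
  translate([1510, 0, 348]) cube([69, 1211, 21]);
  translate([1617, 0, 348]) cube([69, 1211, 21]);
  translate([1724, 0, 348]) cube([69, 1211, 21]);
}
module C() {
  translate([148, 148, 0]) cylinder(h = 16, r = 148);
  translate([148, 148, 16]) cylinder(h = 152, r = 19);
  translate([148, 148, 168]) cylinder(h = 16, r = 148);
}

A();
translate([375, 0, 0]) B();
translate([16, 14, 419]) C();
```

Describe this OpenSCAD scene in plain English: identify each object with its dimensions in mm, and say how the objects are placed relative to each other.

A is a four-legged stool. The seat is a 315×350×27 mm slab whose top surface is at z = 419 mm; four round legs, each 36 mm in diameter, run from the floor (z = 0) to the underside of the seat, each leg's axis is inset half a diameter from the nearest pair of seat edges (so the leg's bounding box is flush with the corner).

B is a bed frame 1924 mm long (x) by 1211 mm wide (y). Four 81×81 mm corner posts, 517 mm tall, at the corners of the footprint. Four rails of 33 mm thickness and 152 mm height run between adjacent posts with their undersides at z = 196 mm, their outer faces flush with the outside of the frame (the two x-running rails run between the posts' inner faces; the two y-running rails run between the posts' inner faces). 16 slats, each 69 mm wide (x) and 21 mm thick, lie across the top of the two x-running rails, running the full 1211 mm width of the frame in y; the slats are evenly spaced along x between the inner faces of the end posts with equal gaps (rounded down to the nearest mm) at the −x end and between each pair — any rounding remainder accumulates at the +x end.

C is a spool: two coaxial disc flanges of radius 148 mm and thickness 16 mm, joined by a core cylinder of radius 19 mm and height 152 mm. The lower flange rests on z = 0 and the three cylinders share a vertical axis.

The bed frame is on the floor beside the stool on its +x side. The spool is on top of the stool.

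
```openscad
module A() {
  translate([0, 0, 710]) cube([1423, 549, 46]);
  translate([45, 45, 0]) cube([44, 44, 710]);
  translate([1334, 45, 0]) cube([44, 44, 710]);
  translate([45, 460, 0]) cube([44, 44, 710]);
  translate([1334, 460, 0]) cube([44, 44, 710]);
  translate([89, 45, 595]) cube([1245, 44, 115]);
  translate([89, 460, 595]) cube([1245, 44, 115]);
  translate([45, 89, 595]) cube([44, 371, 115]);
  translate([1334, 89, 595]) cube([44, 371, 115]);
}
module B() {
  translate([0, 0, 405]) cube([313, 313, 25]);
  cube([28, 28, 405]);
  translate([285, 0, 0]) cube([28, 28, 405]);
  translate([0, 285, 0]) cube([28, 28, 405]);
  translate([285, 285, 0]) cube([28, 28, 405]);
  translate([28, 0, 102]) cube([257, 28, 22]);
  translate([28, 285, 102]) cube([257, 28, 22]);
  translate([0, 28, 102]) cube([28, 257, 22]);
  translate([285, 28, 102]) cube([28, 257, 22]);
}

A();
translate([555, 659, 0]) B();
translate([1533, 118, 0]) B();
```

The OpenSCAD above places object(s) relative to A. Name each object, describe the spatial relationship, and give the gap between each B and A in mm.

A is a table. B is a stool. Two stools sit around the table at the +y, +x sides. The gap between each stool and the table is 110 mm.

Each stool's nearest face is 110 mm from the table's bounding box.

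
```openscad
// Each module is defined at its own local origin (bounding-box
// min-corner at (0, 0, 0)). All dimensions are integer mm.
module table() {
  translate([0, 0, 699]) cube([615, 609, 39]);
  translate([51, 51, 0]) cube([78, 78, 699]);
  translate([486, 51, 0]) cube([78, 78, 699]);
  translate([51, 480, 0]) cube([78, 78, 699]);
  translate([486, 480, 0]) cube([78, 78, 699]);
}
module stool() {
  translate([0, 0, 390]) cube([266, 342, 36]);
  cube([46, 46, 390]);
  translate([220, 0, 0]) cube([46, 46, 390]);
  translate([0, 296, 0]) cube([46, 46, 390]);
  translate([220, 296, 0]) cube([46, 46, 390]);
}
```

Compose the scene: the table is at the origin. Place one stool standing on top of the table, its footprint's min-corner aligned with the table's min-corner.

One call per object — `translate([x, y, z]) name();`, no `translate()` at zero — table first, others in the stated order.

table();
translate([0, 0, 738]) stool();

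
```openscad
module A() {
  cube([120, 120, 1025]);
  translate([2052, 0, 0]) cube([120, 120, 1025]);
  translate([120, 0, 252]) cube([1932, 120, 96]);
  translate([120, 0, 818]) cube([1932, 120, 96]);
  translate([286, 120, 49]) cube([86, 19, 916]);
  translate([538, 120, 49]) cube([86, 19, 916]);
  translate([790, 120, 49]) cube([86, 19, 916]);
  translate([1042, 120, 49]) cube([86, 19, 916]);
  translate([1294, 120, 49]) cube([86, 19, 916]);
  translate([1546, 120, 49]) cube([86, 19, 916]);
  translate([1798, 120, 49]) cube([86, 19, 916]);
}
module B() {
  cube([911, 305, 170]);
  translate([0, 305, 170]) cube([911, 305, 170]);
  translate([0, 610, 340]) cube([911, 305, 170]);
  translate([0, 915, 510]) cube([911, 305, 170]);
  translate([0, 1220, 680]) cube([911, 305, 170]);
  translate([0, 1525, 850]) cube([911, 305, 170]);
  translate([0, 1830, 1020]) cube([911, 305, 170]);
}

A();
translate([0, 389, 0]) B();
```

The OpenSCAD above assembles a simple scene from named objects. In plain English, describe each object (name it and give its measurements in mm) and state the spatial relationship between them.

A is a fence section. Two 120×120 mm posts, 1025 mm tall, stand on the floor with a clear span of 1932 mm between their inner faces. Two horizontal rails of 120×96 mm section span the gap between the posts with their undersides at z = 252 mm and z = 818 mm, flush with the posts' −y face. 7 pickets, each 86 mm wide, 19 mm thick and 916 mm tall, are fixed to the +y face of the rails with their bottoms at z = 49 mm, evenly spaced across the span with equal gaps (rounded down to the nearest mm) at the −x end and between each pair — any rounding remainder accumulates at the +x end.

B is a run of 7 identical solid stair steps. Each tread is 911×305 mm and each step block is 170 mm high. Step 1 rests on the floor; step k is offset from step 1 by (k−1)×305 mm in y and (k−1)×170 mm in z.

The staircase is on the floor beside the fence section on its +y side.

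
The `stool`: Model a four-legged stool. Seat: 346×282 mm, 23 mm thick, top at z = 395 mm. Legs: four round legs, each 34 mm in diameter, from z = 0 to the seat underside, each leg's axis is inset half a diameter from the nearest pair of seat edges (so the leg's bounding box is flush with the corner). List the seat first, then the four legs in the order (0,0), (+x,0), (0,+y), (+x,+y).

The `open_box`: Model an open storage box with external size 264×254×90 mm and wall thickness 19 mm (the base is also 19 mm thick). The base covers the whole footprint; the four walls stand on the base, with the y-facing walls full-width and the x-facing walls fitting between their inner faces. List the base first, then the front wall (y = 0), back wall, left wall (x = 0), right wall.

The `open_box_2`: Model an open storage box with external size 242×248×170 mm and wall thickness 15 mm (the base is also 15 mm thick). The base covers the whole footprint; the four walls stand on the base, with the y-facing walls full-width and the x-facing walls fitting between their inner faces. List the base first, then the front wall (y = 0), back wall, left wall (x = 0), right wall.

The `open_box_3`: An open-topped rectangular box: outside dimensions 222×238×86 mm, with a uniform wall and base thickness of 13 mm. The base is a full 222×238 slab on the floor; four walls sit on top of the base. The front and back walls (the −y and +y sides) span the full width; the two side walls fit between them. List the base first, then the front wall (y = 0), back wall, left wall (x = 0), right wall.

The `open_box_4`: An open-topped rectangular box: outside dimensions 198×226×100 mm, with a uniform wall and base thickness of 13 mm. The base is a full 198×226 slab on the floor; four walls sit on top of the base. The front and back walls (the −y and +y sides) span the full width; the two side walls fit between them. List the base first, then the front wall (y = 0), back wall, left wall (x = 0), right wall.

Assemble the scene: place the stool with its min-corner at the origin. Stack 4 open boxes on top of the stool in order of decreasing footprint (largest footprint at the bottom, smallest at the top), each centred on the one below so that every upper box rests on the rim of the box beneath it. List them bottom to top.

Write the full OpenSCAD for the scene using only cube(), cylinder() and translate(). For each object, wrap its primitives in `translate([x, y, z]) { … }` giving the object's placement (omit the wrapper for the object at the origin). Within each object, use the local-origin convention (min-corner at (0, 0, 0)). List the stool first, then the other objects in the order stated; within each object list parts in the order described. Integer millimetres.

translate([0, 0, 372]) cube([346, 282, 23]);
translate([17, 17, 0]) cylinder(h = 372, r = 17);
translate([329, 17, 0]) cylinder(h = 372, r = 17);
translate([17, 265, 0]) cylinder(h = 372, r = 17);
translate([329, 265, 0]) cylinder(h = 372, r = 17);
translate([41, 14, 395]) {
  cube([264, 254, 19]);
  translate([0, 0, 19]) cube([264, 19, 71]);
  translate([0, 235, 19]) cube([264, 19, 71]);
  translate([0, 19, 19]) cube([19, 216, 71]);
  translate([245, 19, 19]) cube([19, 216, 71]);
}
translate([52, 17, 485]) {
  cube([242, 248, 15]);
  translate([0, 0, 15]) cube([242, 15, 155]);
  translate([0, 233, 15]) cube([242, 15, 155]);
  translate([0, 15, 15]) cube([15, 218, 155]);
  translate([227, 15, 15]) cube([15, 218, 155]);
}
translate([62, 22, 655]) {
  cube([222, 238, 13]);
  translate([0, 0, 13]) cube([222, 13, 73]);
  translate([0, 225, 13]) cube([222, 13, 73]);
  translate([0, 13, 13]) cube([13, 212, 73]);
  translate([209, 13, 13]) cube([13, 212, 73]);
}
translate([74, 28, 741]) {
  cube([198, 226, 13]);
  translate([0, 0, 13]) cube([198, 13, 87]);
  translate([0, 213, 13]) cube([198, 13, 87]);
  translate([0, 13, 13]) cube([13, 200, 87]);
  translate([185, 13, 13]) cube([13, 200, 87]);
}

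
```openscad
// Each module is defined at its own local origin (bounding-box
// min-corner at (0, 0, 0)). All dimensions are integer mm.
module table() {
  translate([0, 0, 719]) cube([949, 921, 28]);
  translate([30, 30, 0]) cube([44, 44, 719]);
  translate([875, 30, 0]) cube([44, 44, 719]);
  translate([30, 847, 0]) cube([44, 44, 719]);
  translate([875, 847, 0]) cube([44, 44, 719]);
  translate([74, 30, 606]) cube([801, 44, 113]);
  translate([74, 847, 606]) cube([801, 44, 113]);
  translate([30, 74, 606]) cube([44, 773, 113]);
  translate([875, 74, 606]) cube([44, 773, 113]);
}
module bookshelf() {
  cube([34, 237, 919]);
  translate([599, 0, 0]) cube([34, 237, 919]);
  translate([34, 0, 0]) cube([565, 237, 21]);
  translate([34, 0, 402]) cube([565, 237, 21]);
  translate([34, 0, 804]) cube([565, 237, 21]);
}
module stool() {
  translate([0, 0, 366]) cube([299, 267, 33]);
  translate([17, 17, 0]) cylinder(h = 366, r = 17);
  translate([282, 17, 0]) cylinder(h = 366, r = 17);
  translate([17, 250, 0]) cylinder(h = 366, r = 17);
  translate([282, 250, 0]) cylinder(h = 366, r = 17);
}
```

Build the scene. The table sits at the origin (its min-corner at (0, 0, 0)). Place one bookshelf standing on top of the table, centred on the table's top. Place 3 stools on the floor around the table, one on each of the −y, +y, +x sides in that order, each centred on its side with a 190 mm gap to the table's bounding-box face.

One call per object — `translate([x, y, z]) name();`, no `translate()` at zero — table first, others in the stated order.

table();
translate([158, 342, 747]) bookshelf();
translate([325, -457, 0]) stool();
translate([325, 1111, 0]) stool();
translate([1139, 327, 0]) stool();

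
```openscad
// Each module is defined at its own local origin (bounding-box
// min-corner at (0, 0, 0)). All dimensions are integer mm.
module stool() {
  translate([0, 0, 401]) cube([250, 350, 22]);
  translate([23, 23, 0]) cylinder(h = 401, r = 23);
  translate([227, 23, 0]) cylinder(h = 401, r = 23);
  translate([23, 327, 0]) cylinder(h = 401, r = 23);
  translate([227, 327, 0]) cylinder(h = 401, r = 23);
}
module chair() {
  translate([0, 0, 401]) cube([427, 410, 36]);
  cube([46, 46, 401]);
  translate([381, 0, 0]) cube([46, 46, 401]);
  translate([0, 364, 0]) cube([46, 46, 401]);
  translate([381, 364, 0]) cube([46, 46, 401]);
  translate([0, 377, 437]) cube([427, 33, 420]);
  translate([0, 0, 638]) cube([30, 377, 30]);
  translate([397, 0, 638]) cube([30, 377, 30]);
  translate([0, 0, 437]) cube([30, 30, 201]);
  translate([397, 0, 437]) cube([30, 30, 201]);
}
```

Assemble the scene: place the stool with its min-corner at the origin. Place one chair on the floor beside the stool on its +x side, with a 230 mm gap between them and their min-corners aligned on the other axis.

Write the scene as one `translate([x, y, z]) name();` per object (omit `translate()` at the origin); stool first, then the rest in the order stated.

stool();
translate([480, 0, 0]) chair();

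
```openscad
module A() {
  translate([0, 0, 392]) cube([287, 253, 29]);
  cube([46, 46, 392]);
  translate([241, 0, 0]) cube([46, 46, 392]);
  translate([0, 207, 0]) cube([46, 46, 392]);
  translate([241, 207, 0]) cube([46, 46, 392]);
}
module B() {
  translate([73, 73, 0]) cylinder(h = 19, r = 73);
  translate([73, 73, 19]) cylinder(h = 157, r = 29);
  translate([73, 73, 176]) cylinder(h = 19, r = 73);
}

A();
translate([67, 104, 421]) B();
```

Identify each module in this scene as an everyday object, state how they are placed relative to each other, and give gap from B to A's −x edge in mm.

A is a stool. B is a spool. The spool is on top of the stool. The gap from the spool to the stool's −x edge is 67 mm.

The spool's min-x is at 67; the stool's min-x is 0; gap = 67 mm.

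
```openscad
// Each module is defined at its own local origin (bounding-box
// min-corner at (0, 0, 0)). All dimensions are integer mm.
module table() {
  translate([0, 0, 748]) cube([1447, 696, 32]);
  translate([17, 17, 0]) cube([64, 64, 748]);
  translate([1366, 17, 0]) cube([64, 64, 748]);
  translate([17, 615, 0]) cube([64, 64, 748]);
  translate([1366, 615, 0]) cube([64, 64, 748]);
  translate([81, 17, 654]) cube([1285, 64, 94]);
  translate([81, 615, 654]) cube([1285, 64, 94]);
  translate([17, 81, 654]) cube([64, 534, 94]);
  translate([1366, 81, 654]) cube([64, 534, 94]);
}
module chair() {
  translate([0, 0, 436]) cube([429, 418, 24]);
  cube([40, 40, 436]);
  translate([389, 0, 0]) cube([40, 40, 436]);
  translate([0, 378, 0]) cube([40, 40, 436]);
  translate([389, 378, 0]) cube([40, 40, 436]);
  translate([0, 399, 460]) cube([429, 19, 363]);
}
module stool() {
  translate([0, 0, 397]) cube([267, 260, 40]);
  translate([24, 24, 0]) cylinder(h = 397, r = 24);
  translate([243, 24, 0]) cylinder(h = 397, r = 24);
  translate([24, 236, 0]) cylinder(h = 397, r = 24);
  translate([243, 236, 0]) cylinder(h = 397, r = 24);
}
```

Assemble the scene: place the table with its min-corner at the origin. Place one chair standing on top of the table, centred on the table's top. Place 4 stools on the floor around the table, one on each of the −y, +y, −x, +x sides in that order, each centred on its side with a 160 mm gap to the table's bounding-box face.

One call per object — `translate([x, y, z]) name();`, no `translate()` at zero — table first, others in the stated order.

table();
translate([509, 139, 780]) chair();
translate([590, -420, 0]) stool();
translate([590, 856, 0]) stool();
translate([-427, 218, 0]) stool();
translate([1607, 218, 0]) stool();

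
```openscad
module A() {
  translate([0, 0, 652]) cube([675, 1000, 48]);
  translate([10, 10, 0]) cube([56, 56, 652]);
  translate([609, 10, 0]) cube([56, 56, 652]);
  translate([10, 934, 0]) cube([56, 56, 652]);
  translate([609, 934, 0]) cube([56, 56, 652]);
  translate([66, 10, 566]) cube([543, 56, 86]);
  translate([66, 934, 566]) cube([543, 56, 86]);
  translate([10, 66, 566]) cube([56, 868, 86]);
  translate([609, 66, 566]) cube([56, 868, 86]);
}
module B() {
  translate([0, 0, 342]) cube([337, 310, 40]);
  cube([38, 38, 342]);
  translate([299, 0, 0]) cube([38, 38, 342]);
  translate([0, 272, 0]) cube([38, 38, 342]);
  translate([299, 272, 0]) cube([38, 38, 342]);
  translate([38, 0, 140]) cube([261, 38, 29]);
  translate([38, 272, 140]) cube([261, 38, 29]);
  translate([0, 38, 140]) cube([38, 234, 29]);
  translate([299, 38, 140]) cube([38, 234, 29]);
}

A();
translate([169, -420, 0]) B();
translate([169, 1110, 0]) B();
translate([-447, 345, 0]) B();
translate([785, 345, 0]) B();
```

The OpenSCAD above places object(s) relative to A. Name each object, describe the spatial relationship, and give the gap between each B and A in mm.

A is a table. B is a stool. Four stools sit around the table at the −y, +y, −x, +x sides. The gap between each stool and the table is 110 mm.

Each stool's nearest face is 110 mm from the table's bounding box.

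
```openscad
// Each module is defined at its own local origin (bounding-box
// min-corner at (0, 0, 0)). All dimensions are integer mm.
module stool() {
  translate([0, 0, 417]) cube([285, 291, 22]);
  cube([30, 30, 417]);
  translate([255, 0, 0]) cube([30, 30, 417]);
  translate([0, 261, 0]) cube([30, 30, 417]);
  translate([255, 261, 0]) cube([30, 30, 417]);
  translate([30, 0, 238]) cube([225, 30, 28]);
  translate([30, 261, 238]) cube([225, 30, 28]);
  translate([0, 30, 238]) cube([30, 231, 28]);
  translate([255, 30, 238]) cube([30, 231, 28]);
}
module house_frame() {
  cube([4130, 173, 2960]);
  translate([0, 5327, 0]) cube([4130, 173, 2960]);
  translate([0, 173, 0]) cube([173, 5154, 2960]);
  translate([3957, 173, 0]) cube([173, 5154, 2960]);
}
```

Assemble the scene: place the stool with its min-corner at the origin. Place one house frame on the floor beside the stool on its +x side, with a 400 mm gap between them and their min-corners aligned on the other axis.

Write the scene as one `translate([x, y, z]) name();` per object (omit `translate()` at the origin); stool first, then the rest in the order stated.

stool();
translate([685, 0, 0]) house_frame();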